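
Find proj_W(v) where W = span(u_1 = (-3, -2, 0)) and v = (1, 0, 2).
proj_W(v) = (9/13, 6/13, 0)

Set up U = [u_1 | ... | u_1] ∈ R^(3×1). The projector onto W = col(U) is P = U (U^T U)^(-1) U^T.
Compute U^T U =
  [13],
and U^T v = (-3).
Solve U^T U · c = U^T v for the coefficients: c = (-3/13). The projection is proj_W(v) = U c.
Check: (v - proj_W(v)) · u_1 = 0  (should be 0).
Result: proj_W(v) = (9/13, 6/13, 0).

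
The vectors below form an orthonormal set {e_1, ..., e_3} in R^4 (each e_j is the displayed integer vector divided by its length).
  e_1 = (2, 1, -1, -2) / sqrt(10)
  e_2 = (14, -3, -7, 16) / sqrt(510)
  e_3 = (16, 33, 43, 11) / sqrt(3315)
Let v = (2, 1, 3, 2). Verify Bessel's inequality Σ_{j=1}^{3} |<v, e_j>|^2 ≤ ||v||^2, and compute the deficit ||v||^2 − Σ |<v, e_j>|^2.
Σ |<v, e_j>|^2 = 1106/65; ||v||^2 = 18; deficit = 64/65

Write each e_j = u_j / sqrt(<u_j, u_j>) where u_j is the displayed integer vector. Then <v, e_j> = <v, u_j> / sqrt(<u_j, u_j>), so |<v, e_j>|^2 = <v, u_j>^2 / <u_j, u_j>.
Coefficients: <v, e_1> = -2/sqrt(10), <v, e_2> = 36/sqrt(510), <v, e_3> = 216/sqrt(3315).
Square and sum: Σ |<v, e_j>|^2 = 1106/65.
Compute ||v||^2 = v·v = 18.
Deficit = 18 − 1106/65 = 64/65 ≥ 0, confirming Bessel's inequality. (The deficit equals ||v − Σ <v,e_j> e_j||^2, the squared distance from v to span{e_j}.)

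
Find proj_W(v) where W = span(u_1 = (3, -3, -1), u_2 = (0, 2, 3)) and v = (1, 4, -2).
proj_W(v) = (-219/166, 169/166, -1/83)

Set up U = [u_1 | ... | u_2] ∈ R^(3×2). The projector onto W = col(U) is P = U (U^T U)^(-1) U^T.
Compute U^T U =
  [19, -9]
  [-9, 13],
and U^T v = (-7, 2).
Solve U^T U · c = U^T v for the coefficients: c = (-73/166, -25/166). The projection is proj_W(v) = U c.
Check: (v - proj_W(v)) · u_1 = 0  (should be 0).
Check: (v - proj_W(v)) · u_2 = 0  (should be 0).
Result: proj_W(v) = (-219/166, 169/166, -1/83).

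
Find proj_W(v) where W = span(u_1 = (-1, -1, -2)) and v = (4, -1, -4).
proj_W(v) = (-5/6, -5/6, -5/3)

Set up U = [u_1 | ... | u_1] ∈ R^(3×1). The projector onto W = col(U) is P = U (U^T U)^(-1) U^T.
Compute U^T U =
  [6],
and U^T v = (5).
Solve U^T U · c = U^T v for the coefficients: c = (5/6). The projection is proj_W(v) = U c.
Check: (v - proj_W(v)) · u_1 = 0  (should be 0).
Result: proj_W(v) = (-5/6, -5/6, -5/3).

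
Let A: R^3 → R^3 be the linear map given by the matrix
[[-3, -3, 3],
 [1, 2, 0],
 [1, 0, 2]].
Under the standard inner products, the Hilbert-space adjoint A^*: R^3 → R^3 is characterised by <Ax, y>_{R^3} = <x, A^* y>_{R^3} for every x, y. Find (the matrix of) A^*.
A^* = A^T =
[[-3, 1, 1],
 [-3, 2, 0],
 [3, 0, 2]]

For real matrices with standard dot products, the defining identity <Ax, y> = <x, A^* y> gives (Ax)^T y = x^T (A^*) y, i.e. x^T A^T y = x^T (A^*) y. Since this holds for all x, y, we must have A^* = A^T. Therefore
A^* =
[[-3, 1, 1],
 [-3, 2, 0],
 [3, 0, 2]].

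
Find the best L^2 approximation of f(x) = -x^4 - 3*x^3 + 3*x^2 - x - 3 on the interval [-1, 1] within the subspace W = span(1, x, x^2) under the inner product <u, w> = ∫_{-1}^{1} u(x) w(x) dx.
g(x) = 15*x^2/7 - 14*x/5 - 102/35

The best approximation g ∈ W is the orthogonal projection of f onto W. Writing g = a_0 + a_1 x + a_2 x^2, the coefficients solve the normal equations G · a = b where
  G_{ij} = <φ_i, φ_j> and b_i = <f, φ_i>, with φ_0 = 1, φ_1 = x, φ_2 = x^2.
G =
  [2, 0, 2/3]
  [0, 2/3, 0]
  [2/3, 0, 2/5],
b = (-22/5, -28/15, -38/35).
Solving gives a_0 = -102/35, a_1 = -14/5, a_2 = 15/7, so
  g(x) = 15*x^2/7 - 14*x/5 - 102/35.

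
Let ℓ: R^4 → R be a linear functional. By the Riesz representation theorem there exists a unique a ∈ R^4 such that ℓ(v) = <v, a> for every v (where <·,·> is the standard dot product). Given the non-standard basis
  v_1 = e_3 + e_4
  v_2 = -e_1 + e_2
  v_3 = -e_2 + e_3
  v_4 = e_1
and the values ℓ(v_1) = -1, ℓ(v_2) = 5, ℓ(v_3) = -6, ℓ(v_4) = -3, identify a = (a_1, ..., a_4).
a = (-3, 2, -4, 3)

Write a = (a_1, ..., a_4) in the standard basis. For each basis vector v_i, ℓ(v_i) = <v_i, a> is a linear equation in the a_j's. Collect the n equations into a matrix system V a = ℓ, where row i of V is v_i (expressed in the standard basis). Since V is invertible (lower-triangular with 1s on the diagonal, up to permutation), solve by back-substitution:
  V =
[[0, 0, 1, 1],
 [-1, 1, 0, 0],
 [0, -1, 1, 0],
 [1, 0, 0, 0]]
  V a = (-1, 5, -6, -3)
Solving gives a = (-3, 2, -4, 3).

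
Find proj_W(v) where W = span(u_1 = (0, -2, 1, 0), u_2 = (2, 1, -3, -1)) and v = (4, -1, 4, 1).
proj_W(v) = (0, -12/5, 6/5, 0)

Set up U = [u_1 | ... | u_2] ∈ R^(4×2). The projector onto W = col(U) is P = U (U^T U)^(-1) U^T.
Compute U^T U =
  [5, -5]
  [-5, 15],
and U^T v = (6, -6).
Solve U^T U · c = U^T v for the coefficients: c = (6/5, 0). The projection is proj_W(v) = U c.
Check: (v - proj_W(v)) · u_1 = 0  (should be 0).
Check: (v - proj_W(v)) · u_2 = 0  (should be 0).
Result: proj_W(v) = (0, -12/5, 6/5, 0).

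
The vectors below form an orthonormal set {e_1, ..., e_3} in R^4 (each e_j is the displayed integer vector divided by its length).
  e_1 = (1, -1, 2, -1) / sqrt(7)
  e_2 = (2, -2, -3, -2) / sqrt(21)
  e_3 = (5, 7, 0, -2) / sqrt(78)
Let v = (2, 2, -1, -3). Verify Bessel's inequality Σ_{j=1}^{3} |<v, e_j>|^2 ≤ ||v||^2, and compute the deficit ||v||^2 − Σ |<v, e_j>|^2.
Σ |<v, e_j>|^2 = 202/13; ||v||^2 = 18; deficit = 32/13

Write each e_j = u_j / sqrt(<u_j, u_j>) where u_j is the displayed integer vector. Then <v, e_j> = <v, u_j> / sqrt(<u_j, u_j>), so |<v, e_j>|^2 = <v, u_j>^2 / <u_j, u_j>.
Coefficients: <v, e_1> = 1/sqrt(7), <v, e_2> = 9/sqrt(21), <v, e_3> = 30/sqrt(78).
Square and sum: Σ |<v, e_j>|^2 = 202/13.
Compute ||v||^2 = v·v = 18.
Deficit = 18 − 202/13 = 32/13 ≥ 0, confirming Bessel's inequality. (The deficit equals ||v − Σ <v,e_j> e_j||^2, the squared distance from v to span{e_j}.)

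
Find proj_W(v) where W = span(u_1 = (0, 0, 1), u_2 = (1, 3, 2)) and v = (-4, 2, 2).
proj_W(v) = (1/5, 3/5, 2)

Set up U = [u_1 | ... | u_2] ∈ R^(3×2). The projector onto W = col(U) is P = U (U^T U)^(-1) U^T.
Compute U^T U =
  [1, 2]
  [2, 14],
and U^T v = (2, 6).
Solve U^T U · c = U^T v for the coefficients: c = (8/5, 1/5). The projection is proj_W(v) = U c.
Check: (v - proj_W(v)) · u_1 = 0  (should be 0).
Check: (v - proj_W(v)) · u_2 = 0  (should be 0).
Result: proj_W(v) = (1/5, 3/5, 2).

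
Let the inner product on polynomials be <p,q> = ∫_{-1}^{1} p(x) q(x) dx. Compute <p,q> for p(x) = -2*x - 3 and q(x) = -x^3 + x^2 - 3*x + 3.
<p,q> = -76/5

Expand the product: p(x)·q(x) = 2*x^4 + x^3 + 3*x^2 + 3*x - 9.
∫_{-1}^{1} of each monomial x^k gives [2/(k+1) if k even, 0 if k odd]. Integrating term-by-term (or equivalently evaluating the antiderivative F(x) = 2*x^5/5 + x^4/4 + x^3 + 3*x^2/2 - 9*x at the endpoints):
  F(1) − F(−1) = -117/20 − (187/20) = -76/5.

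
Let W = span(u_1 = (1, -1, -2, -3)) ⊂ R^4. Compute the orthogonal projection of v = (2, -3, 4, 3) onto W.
proj_W(v) = (-4/5, 4/5, 8/5, 12/5)

Set up U = [u_1 | ... | u_1] ∈ R^(4×1). The projector onto W = col(U) is P = U (U^T U)^(-1) U^T.
Compute U^T U =
  [15],
and U^T v = (-12).
Solve U^T U · c = U^T v for the coefficients: c = (-4/5). The projection is proj_W(v) = U c.
Check: (v - proj_W(v)) · u_1 = 0  (should be 0).
Result: proj_W(v) = (-4/5, 4/5, 8/5, 12/5).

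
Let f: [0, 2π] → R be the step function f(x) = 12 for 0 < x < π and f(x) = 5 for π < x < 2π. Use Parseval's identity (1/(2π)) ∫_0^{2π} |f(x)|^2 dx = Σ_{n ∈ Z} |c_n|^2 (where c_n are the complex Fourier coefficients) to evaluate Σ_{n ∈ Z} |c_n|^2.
Σ |c_n|^2 = 169/2

Parseval equates the L^2 energy of f (normalised by 1/(2π)) with the ℓ^2 sum of its Fourier coefficients: (1/(2π)) ∫_0^{2π} |f|^2 = Σ |c_n|^2.
Compute the left side: (1/(2π)) [∫_0^π 12^2 dx + ∫_π^{2π} 5^2 dx] = (1/(2π)) · (144π + 25π) = (144 + 25)/2 = 169/2.
So Σ_{n ∈ Z} |c_n|^2 = 169/2.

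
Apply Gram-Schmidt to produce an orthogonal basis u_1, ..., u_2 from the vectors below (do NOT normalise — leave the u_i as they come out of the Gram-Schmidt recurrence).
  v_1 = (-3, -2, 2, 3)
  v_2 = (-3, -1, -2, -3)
Orthogonal basis:
  u_1 = (-3, -2, 2, 3)
  u_2 = (-42/13, -15/13, -24/13, -36/13)

Apply the Gram-Schmidt recurrence
  u_1 = v_1
  u_i = v_i − Σ_{j<i} ((v_i · u_j) / (u_j · u_j)) · u_j.

Step by step this gives:
  u_1 = (-3, -2, 2, 3)
  u_2 = (-42/13, -15/13, -24/13, -36/13)

Orthogonality check:
  u_2 · u_1 = 0 (should be 0)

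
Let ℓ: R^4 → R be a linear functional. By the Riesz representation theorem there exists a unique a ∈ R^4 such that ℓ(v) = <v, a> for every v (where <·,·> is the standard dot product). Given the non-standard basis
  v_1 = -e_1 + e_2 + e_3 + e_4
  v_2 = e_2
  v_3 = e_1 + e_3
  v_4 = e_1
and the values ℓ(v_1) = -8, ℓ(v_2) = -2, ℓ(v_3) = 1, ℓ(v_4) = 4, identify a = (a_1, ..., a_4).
a = (4, -2, -3, 1)

Write a = (a_1, ..., a_4) in the standard basis. For each basis vector v_i, ℓ(v_i) = <v_i, a> is a linear equation in the a_j's. Collect the n equations into a matrix system V a = ℓ, where row i of V is v_i (expressed in the standard basis). Since V is invertible (lower-triangular with 1s on the diagonal, up to permutation), solve by back-substitution:
  V =
[[-1, 1, 1, 1],
 [0, 1, 0, 0],
 [1, 0, 1, 0],
 [1, 0, 0, 0]]
  V a = (-8, -2, 1, 4)
Solving gives a = (4, -2, -3, 1).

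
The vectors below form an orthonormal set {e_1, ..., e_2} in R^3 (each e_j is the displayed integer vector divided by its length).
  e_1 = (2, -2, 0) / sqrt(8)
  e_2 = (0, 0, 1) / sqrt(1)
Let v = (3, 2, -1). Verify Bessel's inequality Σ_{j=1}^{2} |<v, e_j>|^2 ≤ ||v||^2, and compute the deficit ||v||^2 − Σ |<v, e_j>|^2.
Σ |<v, e_j>|^2 = 3/2; ||v||^2 = 14; deficit = 25/2

Write each e_j = u_j / sqrt(<u_j, u_j>) where u_j is the displayed integer vector. Then <v, e_j> = <v, u_j> / sqrt(<u_j, u_j>), so |<v, e_j>|^2 = <v, u_j>^2 / <u_j, u_j>.
Coefficients: <v, e_1> = 2/sqrt(8), <v, e_2> = -1/sqrt(1).
Square and sum: Σ |<v, e_j>|^2 = 3/2.
Compute ||v||^2 = v·v = 14.
Deficit = 14 − 3/2 = 25/2 ≥ 0, confirming Bessel's inequality. (The deficit equals ||v − Σ <v,e_j> e_j||^2, the squared distance from v to span{e_j}.)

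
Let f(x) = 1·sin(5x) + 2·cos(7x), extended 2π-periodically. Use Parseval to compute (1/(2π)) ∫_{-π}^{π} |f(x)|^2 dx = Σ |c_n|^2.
Σ |c_n|^2 = 5/2

Expand |f|^2 and use orthogonality of {sin(nx), cos(mx)} on [-π, π]:
  ∫_{-π}^{π} sin(nx)^2 dx = π, ∫ cos(mx)^2 dx = π, and cross terms integrate to 0.
So ∫_{-π}^{π} f(x)^2 dx = 1^2 · π + 2^2 · π = (1 + 4)π.
Divide by 2π: (1 + 4)/2 = 5/2.
By Parseval, this equals Σ |c_n|^2.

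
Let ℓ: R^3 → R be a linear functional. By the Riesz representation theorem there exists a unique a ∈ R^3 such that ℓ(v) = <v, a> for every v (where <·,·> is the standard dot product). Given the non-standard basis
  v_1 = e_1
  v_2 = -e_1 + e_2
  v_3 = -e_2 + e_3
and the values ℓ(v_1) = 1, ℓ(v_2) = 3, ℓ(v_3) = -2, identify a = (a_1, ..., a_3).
a = (1, 4, 2)

Write a = (a_1, ..., a_3) in the standard basis. For each basis vector v_i, ℓ(v_i) = <v_i, a> is a linear equation in the a_j's. Collect the n equations into a matrix system V a = ℓ, where row i of V is v_i (expressed in the standard basis). Since V is invertible (lower-triangular with 1s on the diagonal, up to permutation), solve by back-substitution:
  V =
[[1, 0, 0],
 [-1, 1, 0],
 [0, -1, 1]]
  V a = (1, 3, -2)
Solving gives a = (1, 4, 2).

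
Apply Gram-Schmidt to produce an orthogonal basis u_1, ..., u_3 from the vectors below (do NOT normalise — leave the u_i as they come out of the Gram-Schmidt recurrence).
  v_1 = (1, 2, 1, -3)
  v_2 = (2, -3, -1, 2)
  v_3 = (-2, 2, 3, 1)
Orthogonal basis:
  u_1 = (1, 2, 1, -3)
  u_2 = (41/15, -23/15, -4/15, -1/5)
  u_3 = (73/149, 39/149, 389/149, 180/149)

Apply the Gram-Schmidt recurrence
  u_1 = v_1
  u_i = v_i − Σ_{j<i} ((v_i · u_j) / (u_j · u_j)) · u_j.

Step by step this gives:
  u_1 = (1, 2, 1, -3)
  u_2 = (41/15, -23/15, -4/15, -1/5)
  u_3 = (73/149, 39/149, 389/149, 180/149)

Orthogonality check:
  u_2 · u_1 = 0 (should be 0)
  u_3 · u_1 = 0 (should be 0)
  u_3 · u_2 = 0 (should be 0)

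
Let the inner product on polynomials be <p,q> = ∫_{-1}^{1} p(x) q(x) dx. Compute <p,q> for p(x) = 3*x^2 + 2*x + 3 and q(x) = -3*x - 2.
<p,q> = -20

Expand the product: p(x)·q(x) = -9*x^3 - 12*x^2 - 13*x - 6.
∫_{-1}^{1} of each monomial x^k gives [2/(k+1) if k even, 0 if k odd]. Integrating term-by-term (or equivalently evaluating the antiderivative F(x) = -9*x^4/4 - 4*x^3 - 13*x^2/2 - 6*x at the endpoints):
  F(1) − F(−1) = -75/4 − (5/4) = -20.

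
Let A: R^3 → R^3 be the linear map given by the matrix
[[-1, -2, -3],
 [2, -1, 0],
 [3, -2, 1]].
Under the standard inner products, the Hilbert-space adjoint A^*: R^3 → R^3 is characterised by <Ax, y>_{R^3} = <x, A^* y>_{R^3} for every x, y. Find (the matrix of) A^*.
A^* = A^T =
[[-1, 2, 3],
 [-2, -1, -2],
 [-3, 0, 1]]

For real matrices with standard dot products, the defining identity <Ax, y> = <x, A^* y> gives (Ax)^T y = x^T (A^*) y, i.e. x^T A^T y = x^T (A^*) y. Since this holds for all x, y, we must have A^* = A^T. Therefore
A^* =
[[-1, 2, 3],
 [-2, -1, -2],
 [-3, 0, 1]].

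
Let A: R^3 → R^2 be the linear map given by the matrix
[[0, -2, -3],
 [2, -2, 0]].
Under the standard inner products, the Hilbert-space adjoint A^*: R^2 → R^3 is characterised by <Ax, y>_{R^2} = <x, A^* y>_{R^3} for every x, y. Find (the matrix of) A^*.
A^* = A^T =
[[0, 2],
 [-2, -2],
 [-3, 0]]

For real matrices with standard dot products, the defining identity <Ax, y> = <x, A^* y> gives (Ax)^T y = x^T (A^*) y, i.e. x^T A^T y = x^T (A^*) y. Since this holds for all x, y, we must have A^* = A^T. Therefore
A^* =
[[0, 2],
 [-2, -2],
 [-3, 0]].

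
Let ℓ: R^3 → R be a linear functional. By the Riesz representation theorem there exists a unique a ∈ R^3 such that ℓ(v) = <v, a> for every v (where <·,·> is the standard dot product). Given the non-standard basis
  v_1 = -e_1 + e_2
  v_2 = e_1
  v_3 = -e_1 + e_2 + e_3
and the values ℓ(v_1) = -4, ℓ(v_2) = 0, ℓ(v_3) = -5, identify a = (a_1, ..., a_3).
a = (0, -4, -1)

Write a = (a_1, ..., a_3) in the standard basis. For each basis vector v_i, ℓ(v_i) = <v_i, a> is a linear equation in the a_j's. Collect the n equations into a matrix system V a = ℓ, where row i of V is v_i (expressed in the standard basis). Since V is invertible (lower-triangular with 1s on the diagonal, up to permutation), solve by back-substitution:
  V =
[[-1, 1, 0],
 [1, 0, 0],
 [-1, 1, 1]]
  V a = (-4, 0, -5)
Solving gives a = (0, -4, -1).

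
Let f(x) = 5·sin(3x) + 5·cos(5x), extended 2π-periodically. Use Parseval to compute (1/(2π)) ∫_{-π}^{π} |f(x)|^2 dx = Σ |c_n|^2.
Σ |c_n|^2 = 25

Expand |f|^2 and use orthogonality of {sin(nx), cos(mx)} on [-π, π]:
  ∫_{-π}^{π} sin(nx)^2 dx = π, ∫ cos(mx)^2 dx = π, and cross terms integrate to 0.
So ∫_{-π}^{π} f(x)^2 dx = 5^2 · π + 5^2 · π = (25 + 25)π.
Divide by 2π: (25 + 25)/2 = 25.
By Parseval, this equals Σ |c_n|^2.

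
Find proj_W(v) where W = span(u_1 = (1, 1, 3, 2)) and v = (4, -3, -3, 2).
proj_W(v) = (-4/15, -4/15, -4/5, -8/15)

Set up U = [u_1 | ... | u_1] ∈ R^(4×1). The projector onto W = col(U) is P = U (U^T U)^(-1) U^T.
Compute U^T U =
  [15],
and U^T v = (-4).
Solve U^T U · c = U^T v for the coefficients: c = (-4/15). The projection is proj_W(v) = U c.
Check: (v - proj_W(v)) · u_1 = 0  (should be 0).
Result: proj_W(v) = (-4/15, -4/15, -4/5, -8/15).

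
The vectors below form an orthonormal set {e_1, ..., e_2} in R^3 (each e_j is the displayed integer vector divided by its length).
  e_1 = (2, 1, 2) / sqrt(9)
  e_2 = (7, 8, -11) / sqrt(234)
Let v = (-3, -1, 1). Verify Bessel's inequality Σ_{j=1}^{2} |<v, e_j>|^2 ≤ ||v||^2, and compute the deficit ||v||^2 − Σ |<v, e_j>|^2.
Σ |<v, e_j>|^2 = 125/13; ||v||^2 = 11; deficit = 18/13

Write each e_j = u_j / sqrt(<u_j, u_j>) where u_j is the displayed integer vector. Then <v, e_j> = <v, u_j> / sqrt(<u_j, u_j>), so |<v, e_j>|^2 = <v, u_j>^2 / <u_j, u_j>.
Coefficients: <v, e_1> = -5/sqrt(9), <v, e_2> = -40/sqrt(234).
Square and sum: Σ |<v, e_j>|^2 = 125/13.
Compute ||v||^2 = v·v = 11.
Deficit = 11 − 125/13 = 18/13 ≥ 0, confirming Bessel's inequality. (The deficit equals ||v − Σ <v,e_j> e_j||^2, the squared distance from v to span{e_j}.)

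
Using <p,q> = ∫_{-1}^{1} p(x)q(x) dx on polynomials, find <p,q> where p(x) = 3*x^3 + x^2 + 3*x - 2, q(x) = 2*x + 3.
<p,q> = -18/5

Expand the product: p(x)·q(x) = 6*x^4 + 11*x^3 + 9*x^2 + 5*x - 6.
∫_{-1}^{1} of each monomial x^k gives [2/(k+1) if k even, 0 if k odd]. Integrating term-by-term (or equivalently evaluating the antiderivative F(x) = 6*x^5/5 + 11*x^4/4 + 3*x^3 + 5*x^2/2 - 6*x at the endpoints):
  F(1) − F(−1) = 69/20 − (141/20) = -18/5.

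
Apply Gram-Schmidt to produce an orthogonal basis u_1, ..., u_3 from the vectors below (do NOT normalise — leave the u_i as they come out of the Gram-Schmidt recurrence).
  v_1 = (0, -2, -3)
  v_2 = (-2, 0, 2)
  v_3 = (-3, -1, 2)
Orthogonal basis:
  u_1 = (0, -2, -3)
  u_2 = (-2, -12/13, 8/13)
  u_3 = (2/17, -3/17, 2/17)

Apply the Gram-Schmidt recurrence
  u_1 = v_1
  u_i = v_i − Σ_{j<i} ((v_i · u_j) / (u_j · u_j)) · u_j.

Step by step this gives:
  u_1 = (0, -2, -3)
  u_2 = (-2, -12/13, 8/13)
  u_3 = (2/17, -3/17, 2/17)

Orthogonality check:
  u_2 · u_1 = 0 (should be 0)
  u_3 · u_1 = 0 (should be 0)
  u_3 · u_2 = 0 (should be 0)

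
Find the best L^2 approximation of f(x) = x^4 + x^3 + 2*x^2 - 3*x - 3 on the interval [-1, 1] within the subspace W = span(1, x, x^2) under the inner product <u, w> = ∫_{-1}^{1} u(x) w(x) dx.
g(x) = 20*x^2/7 - 12*x/5 - 108/35

The best approximation g ∈ W is the orthogonal projection of f onto W. Writing g = a_0 + a_1 x + a_2 x^2, the coefficients solve the normal equations G · a = b where
  G_{ij} = <φ_i, φ_j> and b_i = <f, φ_i>, with φ_0 = 1, φ_1 = x, φ_2 = x^2.
G =
  [2, 0, 2/3]
  [0, 2/3, 0]
  [2/3, 0, 2/5],
b = (-64/15, -8/5, -32/35).
Solving gives a_0 = -108/35, a_1 = -12/5, a_2 = 20/7, so
  g(x) = 20*x^2/7 - 12*x/5 - 108/35.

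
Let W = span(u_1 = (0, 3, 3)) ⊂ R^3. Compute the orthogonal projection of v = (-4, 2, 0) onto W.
proj_W(v) = (0, 1, 1)

Set up U = [u_1 | ... | u_1] ∈ R^(3×1). The projector onto W = col(U) is P = U (U^T U)^(-1) U^T.
Compute U^T U =
  [18],
and U^T v = (6).
Solve U^T U · c = U^T v for the coefficients: c = (1/3). The projection is proj_W(v) = U c.
Check: (v - proj_W(v)) · u_1 = 0  (should be 0).
Result: proj_W(v) = (0, 1, 1).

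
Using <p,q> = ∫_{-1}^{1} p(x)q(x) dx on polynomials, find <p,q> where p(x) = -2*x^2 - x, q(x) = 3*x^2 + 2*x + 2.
<p,q> = -32/5

Expand the product: p(x)·q(x) = -6*x^4 - 7*x^3 - 6*x^2 - 2*x.
∫_{-1}^{1} of each monomial x^k gives [2/(k+1) if k even, 0 if k odd]. Integrating term-by-term (or equivalently evaluating the antiderivative F(x) = -6*x^5/5 - 7*x^4/4 - 2*x^3 - x^2 at the endpoints):
  F(1) − F(−1) = -119/20 − (9/20) = -32/5.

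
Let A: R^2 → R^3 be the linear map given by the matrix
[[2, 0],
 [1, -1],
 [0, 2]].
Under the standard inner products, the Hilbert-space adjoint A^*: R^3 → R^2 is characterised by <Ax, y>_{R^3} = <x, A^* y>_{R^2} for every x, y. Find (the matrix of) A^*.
A^* = A^T =
[[2, 1, 0],
 [0, -1, 2]]

For real matrices with standard dot products, the defining identity <Ax, y> = <x, A^* y> gives (Ax)^T y = x^T (A^*) y, i.e. x^T A^T y = x^T (A^*) y. Since this holds for all x, y, we must have A^* = A^T. Therefore
A^* =
[[2, 1, 0],
 [0, -1, 2]].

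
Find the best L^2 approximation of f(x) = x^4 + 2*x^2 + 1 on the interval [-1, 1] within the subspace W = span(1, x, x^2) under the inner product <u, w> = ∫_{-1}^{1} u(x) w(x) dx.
g(x) = 20*x^2/7 + 32/35

The best approximation g ∈ W is the orthogonal projection of f onto W. Writing g = a_0 + a_1 x + a_2 x^2, the coefficients solve the normal equations G · a = b where
  G_{ij} = <φ_i, φ_j> and b_i = <f, φ_i>, with φ_0 = 1, φ_1 = x, φ_2 = x^2.
G =
  [2, 0, 2/3]
  [0, 2/3, 0]
  [2/3, 0, 2/5],
b = (56/15, 0, 184/105).
Solving gives a_0 = 32/35, a_1 = 0, a_2 = 20/7, so
  g(x) = 20*x^2/7 + 32/35.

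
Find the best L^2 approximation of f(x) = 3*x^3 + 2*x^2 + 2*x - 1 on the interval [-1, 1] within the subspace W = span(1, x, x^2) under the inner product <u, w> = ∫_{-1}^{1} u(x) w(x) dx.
g(x) = 2*x^2 + 19*x/5 - 1

The best approximation g ∈ W is the orthogonal projection of f onto W. Writing g = a_0 + a_1 x + a_2 x^2, the coefficients solve the normal equations G · a = b where
  G_{ij} = <φ_i, φ_j> and b_i = <f, φ_i>, with φ_0 = 1, φ_1 = x, φ_2 = x^2.
G =
  [2, 0, 2/3]
  [0, 2/3, 0]
  [2/3, 0, 2/5],
b = (-2/3, 38/15, 2/15).
Solving gives a_0 = -1, a_1 = 19/5, a_2 = 2, so
  g(x) = 2*x^2 + 19*x/5 - 1.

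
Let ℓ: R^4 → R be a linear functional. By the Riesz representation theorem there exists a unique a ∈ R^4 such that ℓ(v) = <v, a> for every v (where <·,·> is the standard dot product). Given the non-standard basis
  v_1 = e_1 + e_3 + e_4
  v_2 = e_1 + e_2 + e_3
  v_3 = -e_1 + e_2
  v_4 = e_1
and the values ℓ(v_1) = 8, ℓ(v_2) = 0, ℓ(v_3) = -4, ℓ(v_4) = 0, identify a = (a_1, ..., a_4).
a = (0, -4, 4, 4)

Write a = (a_1, ..., a_4) in the standard basis. For each basis vector v_i, ℓ(v_i) = <v_i, a> is a linear equation in the a_j's. Collect the n equations into a matrix system V a = ℓ, where row i of V is v_i (expressed in the standard basis). Since V is invertible (lower-triangular with 1s on the diagonal, up to permutation), solve by back-substitution:
  V =
[[1, 0, 1, 1],
 [1, 1, 1, 0],
 [-1, 1, 0, 0],
 [1, 0, 0, 0]]
  V a = (8, 0, -4, 0)
Solving gives a = (0, -4, 4, 4).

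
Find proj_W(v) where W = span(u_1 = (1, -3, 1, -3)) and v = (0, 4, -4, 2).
proj_W(v) = (-11/10, 33/10, -11/10, 33/10)

Set up U = [u_1 | ... | u_1] ∈ R^(4×1). The projector onto W = col(U) is P = U (U^T U)^(-1) U^T.
Compute U^T U =
  [20],
and U^T v = (-22).
Solve U^T U · c = U^T v for the coefficients: c = (-11/10). The projection is proj_W(v) = U c.
Check: (v - proj_W(v)) · u_1 = 0  (should be 0).
Result: proj_W(v) = (-11/10, 33/10, -11/10, 33/10).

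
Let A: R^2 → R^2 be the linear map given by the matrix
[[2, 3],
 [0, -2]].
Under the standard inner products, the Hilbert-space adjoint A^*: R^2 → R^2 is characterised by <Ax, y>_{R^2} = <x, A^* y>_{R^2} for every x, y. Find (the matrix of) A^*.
A^* = A^T =
[[2, 0],
 [3, -2]]

For real matrices with standard dot products, the defining identity <Ax, y> = <x, A^* y> gives (Ax)^T y = x^T (A^*) y, i.e. x^T A^T y = x^T (A^*) y. Since this holds for all x, y, we must have A^* = A^T. Therefore
A^* =
[[2, 0],
 [3, -2]].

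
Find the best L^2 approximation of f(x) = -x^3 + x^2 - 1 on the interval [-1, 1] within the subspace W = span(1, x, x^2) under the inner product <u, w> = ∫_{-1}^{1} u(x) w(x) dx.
g(x) = x^2 - 3*x/5 - 1

The best approximation g ∈ W is the orthogonal projection of f onto W. Writing g = a_0 + a_1 x + a_2 x^2, the coefficients solve the normal equations G · a = b where
  G_{ij} = <φ_i, φ_j> and b_i = <f, φ_i>, with φ_0 = 1, φ_1 = x, φ_2 = x^2.
G =
  [2, 0, 2/3]
  [0, 2/3, 0]
  [2/3, 0, 2/5],
b = (-4/3, -2/5, -4/15).
Solving gives a_0 = -1, a_1 = -3/5, a_2 = 1, so
  g(x) = x^2 - 3*x/5 - 1.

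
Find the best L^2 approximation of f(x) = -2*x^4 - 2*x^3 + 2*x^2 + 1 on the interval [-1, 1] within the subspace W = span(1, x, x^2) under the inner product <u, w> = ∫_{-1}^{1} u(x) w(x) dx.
g(x) = 2*x^2/7 - 6*x/5 + 41/35

The best approximation g ∈ W is the orthogonal projection of f onto W. Writing g = a_0 + a_1 x + a_2 x^2, the coefficients solve the normal equations G · a = b where
  G_{ij} = <φ_i, φ_j> and b_i = <f, φ_i>, with φ_0 = 1, φ_1 = x, φ_2 = x^2.
G =
  [2, 0, 2/3]
  [0, 2/3, 0]
  [2/3, 0, 2/5],
b = (38/15, -4/5, 94/105).
Solving gives a_0 = 41/35, a_1 = -6/5, a_2 = 2/7, so
  g(x) = 2*x^2/7 - 6*x/5 + 41/35.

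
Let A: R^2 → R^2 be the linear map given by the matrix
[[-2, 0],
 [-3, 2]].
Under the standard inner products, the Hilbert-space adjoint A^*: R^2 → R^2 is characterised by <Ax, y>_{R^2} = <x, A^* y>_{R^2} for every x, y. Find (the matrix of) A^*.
A^* = A^T =
[[-2, -3],
 [0, 2]]

For real matrices with standard dot products, the defining identity <Ax, y> = <x, A^* y> gives (Ax)^T y = x^T (A^*) y, i.e. x^T A^T y = x^T (A^*) y. Since this holds for all x, y, we must have A^* = A^T. Therefore
A^* =
[[-2, -3],
 [0, 2]].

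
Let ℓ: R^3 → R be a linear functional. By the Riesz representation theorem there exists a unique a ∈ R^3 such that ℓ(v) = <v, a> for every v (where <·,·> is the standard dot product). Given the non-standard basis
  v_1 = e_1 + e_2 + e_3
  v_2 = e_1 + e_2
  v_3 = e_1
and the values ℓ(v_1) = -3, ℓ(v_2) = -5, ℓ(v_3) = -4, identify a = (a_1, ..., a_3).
a = (-4, -1, 2)

Write a = (a_1, ..., a_3) in the standard basis. For each basis vector v_i, ℓ(v_i) = <v_i, a> is a linear equation in the a_j's. Collect the n equations into a matrix system V a = ℓ, where row i of V is v_i (expressed in the standard basis). Since V is invertible (lower-triangular with 1s on the diagonal, up to permutation), solve by back-substitution:
  V =
[[1, 1, 1],
 [1, 1, 0],
 [1, 0, 0]]
  V a = (-3, -5, -4)
Solving gives a = (-4, -1, 2).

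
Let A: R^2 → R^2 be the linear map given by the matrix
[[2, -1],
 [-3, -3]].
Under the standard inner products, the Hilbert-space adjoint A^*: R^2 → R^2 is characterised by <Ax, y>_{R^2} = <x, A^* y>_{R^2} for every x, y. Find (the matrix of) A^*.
A^* = A^T =
[[2, -3],
 [-1, -3]]

For real matrices with standard dot products, the defining identity <Ax, y> = <x, A^* y> gives (Ax)^T y = x^T (A^*) y, i.e. x^T A^T y = x^T (A^*) y. Since this holds for all x, y, we must have A^* = A^T. Therefore
A^* =
[[2, -3],
 [-1, -3]].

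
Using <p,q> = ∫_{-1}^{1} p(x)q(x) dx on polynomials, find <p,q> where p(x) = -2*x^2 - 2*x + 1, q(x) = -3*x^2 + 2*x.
<p,q> = -34/15

Expand the product: p(x)·q(x) = 6*x^4 + 2*x^3 - 7*x^2 + 2*x.
∫_{-1}^{1} of each monomial x^k gives [2/(k+1) if k even, 0 if k odd]. Integrating term-by-term (or equivalently evaluating the antiderivative F(x) = 6*x^5/5 + x^4/2 - 7*x^3/3 + x^2 at the endpoints):
  F(1) − F(−1) = 11/30 − (79/30) = -34/15.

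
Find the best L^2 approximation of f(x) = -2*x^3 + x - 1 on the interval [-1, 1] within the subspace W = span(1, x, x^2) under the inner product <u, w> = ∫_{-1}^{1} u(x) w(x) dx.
g(x) = -x/5 - 1

The best approximation g ∈ W is the orthogonal projection of f onto W. Writing g = a_0 + a_1 x + a_2 x^2, the coefficients solve the normal equations G · a = b where
  G_{ij} = <φ_i, φ_j> and b_i = <f, φ_i>, with φ_0 = 1, φ_1 = x, φ_2 = x^2.
G =
  [2, 0, 2/3]
  [0, 2/3, 0]
  [2/3, 0, 2/5],
b = (-2, -2/15, -2/3).
Solving gives a_0 = -1, a_1 = -1/5, a_2 = 0, so
  g(x) = -x/5 - 1.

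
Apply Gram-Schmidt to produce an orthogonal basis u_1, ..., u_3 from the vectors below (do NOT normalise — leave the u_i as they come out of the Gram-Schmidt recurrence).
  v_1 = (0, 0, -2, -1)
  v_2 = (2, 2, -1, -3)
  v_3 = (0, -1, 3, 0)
Orthogonal basis:
  u_1 = (0, 0, -2, -1)
  u_2 = (2, 2, 1, -2)
  u_3 = (-2/13, -15/13, 34/65, -68/65)

Apply the Gram-Schmidt recurrence
  u_1 = v_1
  u_i = v_i − Σ_{j<i} ((v_i · u_j) / (u_j · u_j)) · u_j.

Step by step this gives:
  u_1 = (0, 0, -2, -1)
  u_2 = (2, 2, 1, -2)
  u_3 = (-2/13, -15/13, 34/65, -68/65)

Orthogonality check:
  u_2 · u_1 = 0 (should be 0)
  u_3 · u_1 = 0 (should be 0)
  u_3 · u_2 = 0 (should be 0)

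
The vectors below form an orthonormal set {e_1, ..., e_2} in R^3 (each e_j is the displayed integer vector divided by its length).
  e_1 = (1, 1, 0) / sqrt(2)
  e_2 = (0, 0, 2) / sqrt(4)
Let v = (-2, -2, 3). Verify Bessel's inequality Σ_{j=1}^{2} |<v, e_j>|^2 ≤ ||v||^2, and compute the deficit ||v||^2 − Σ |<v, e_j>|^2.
Σ |<v, e_j>|^2 = 17; ||v||^2 = 17; deficit = 0

Write each e_j = u_j / sqrt(<u_j, u_j>) where u_j is the displayed integer vector. Then <v, e_j> = <v, u_j> / sqrt(<u_j, u_j>), so |<v, e_j>|^2 = <v, u_j>^2 / <u_j, u_j>.
Coefficients: <v, e_1> = -4/sqrt(2), <v, e_2> = 6/sqrt(4).
Square and sum: Σ |<v, e_j>|^2 = 17.
Compute ||v||^2 = v·v = 17.
Deficit = 17 − 17 = 0 ≥ 0, confirming Bessel's inequality. (The deficit equals ||v − Σ <v,e_j> e_j||^2, the squared distance from v to span{e_j}.)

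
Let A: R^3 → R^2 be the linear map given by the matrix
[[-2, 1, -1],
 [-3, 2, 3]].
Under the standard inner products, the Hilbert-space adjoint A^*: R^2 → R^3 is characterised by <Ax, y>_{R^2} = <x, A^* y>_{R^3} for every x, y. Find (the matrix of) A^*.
A^* = A^T =
[[-2, -3],
 [1, 2],
 [-1, 3]]

For real matrices with standard dot products, the defining identity <Ax, y> = <x, A^* y> gives (Ax)^T y = x^T (A^*) y, i.e. x^T A^T y = x^T (A^*) y. Since this holds for all x, y, we must have A^* = A^T. Therefore
A^* =
[[-2, -3],
 [1, 2],
 [-1, 3]].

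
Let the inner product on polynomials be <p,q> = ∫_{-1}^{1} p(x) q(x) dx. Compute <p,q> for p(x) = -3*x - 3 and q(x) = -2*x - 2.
<p,q> = 16

Expand the product: p(x)·q(x) = 6*x^2 + 12*x + 6.
∫_{-1}^{1} of each monomial x^k gives [2/(k+1) if k even, 0 if k odd]. Integrating term-by-term (or equivalently evaluating the antiderivative F(x) = 2*x^3 + 6*x^2 + 6*x at the endpoints):
  F(1) − F(−1) = 14 − (-2) = 16.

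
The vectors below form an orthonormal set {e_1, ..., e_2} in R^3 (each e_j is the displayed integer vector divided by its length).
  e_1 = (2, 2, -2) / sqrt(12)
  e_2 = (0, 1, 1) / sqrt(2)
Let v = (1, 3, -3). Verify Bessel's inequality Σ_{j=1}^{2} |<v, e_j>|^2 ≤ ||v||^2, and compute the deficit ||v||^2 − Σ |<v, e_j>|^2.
Σ |<v, e_j>|^2 = 49/3; ||v||^2 = 19; deficit = 8/3

Write each e_j = u_j / sqrt(<u_j, u_j>) where u_j is the displayed integer vector. Then <v, e_j> = <v, u_j> / sqrt(<u_j, u_j>), so |<v, e_j>|^2 = <v, u_j>^2 / <u_j, u_j>.
Coefficients: <v, e_1> = 14/sqrt(12), <v, e_2> = 0/sqrt(2).
Square and sum: Σ |<v, e_j>|^2 = 49/3.
Compute ||v||^2 = v·v = 19.
Deficit = 19 − 49/3 = 8/3 ≥ 0, confirming Bessel's inequality. (The deficit equals ||v − Σ <v,e_j> e_j||^2, the squared distance from v to span{e_j}.)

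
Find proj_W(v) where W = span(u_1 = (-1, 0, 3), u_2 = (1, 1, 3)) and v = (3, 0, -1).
proj_W(v) = (57/23, 24/23, -27/23)

Set up U = [u_1 | ... | u_2] ∈ R^(3×2). The projector onto W = col(U) is P = U (U^T U)^(-1) U^T.
Compute U^T U =
  [10, 8]
  [8, 11],
and U^T v = (-6, 0).
Solve U^T U · c = U^T v for the coefficients: c = (-33/23, 24/23). The projection is proj_W(v) = U c.
Check: (v - proj_W(v)) · u_1 = 0  (should be 0).
Check: (v - proj_W(v)) · u_2 = 0  (should be 0).
Result: proj_W(v) = (57/23, 24/23, -27/23).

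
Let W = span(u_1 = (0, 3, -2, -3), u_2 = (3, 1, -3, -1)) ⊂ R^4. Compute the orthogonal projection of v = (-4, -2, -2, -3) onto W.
proj_W(v) = (-291/148, 203/148, 91/148, -203/148)

Set up U = [u_1 | ... | u_2] ∈ R^(4×2). The projector onto W = col(U) is P = U (U^T U)^(-1) U^T.
Compute U^T U =
  [22, 12]
  [12, 20],
and U^T v = (7, -5).
Solve U^T U · c = U^T v for the coefficients: c = (25/37, -97/148). The projection is proj_W(v) = U c.
Check: (v - proj_W(v)) · u_1 = 0  (should be 0).
Check: (v - proj_W(v)) · u_2 = 0  (should be 0).
Result: proj_W(v) = (-291/148, 203/148, 91/148, -203/148).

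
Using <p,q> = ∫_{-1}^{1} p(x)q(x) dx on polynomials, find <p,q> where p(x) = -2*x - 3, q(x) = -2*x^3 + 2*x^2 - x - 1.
<p,q> = 74/15

Expand the product: p(x)·q(x) = 4*x^4 + 2*x^3 - 4*x^2 + 5*x + 3.
∫_{-1}^{1} of each monomial x^k gives [2/(k+1) if k even, 0 if k odd]. Integrating term-by-term (or equivalently evaluating the antiderivative F(x) = 4*x^5/5 + x^4/2 - 4*x^3/3 + 5*x^2/2 + 3*x at the endpoints):
  F(1) − F(−1) = 82/15 − (8/15) = 74/15.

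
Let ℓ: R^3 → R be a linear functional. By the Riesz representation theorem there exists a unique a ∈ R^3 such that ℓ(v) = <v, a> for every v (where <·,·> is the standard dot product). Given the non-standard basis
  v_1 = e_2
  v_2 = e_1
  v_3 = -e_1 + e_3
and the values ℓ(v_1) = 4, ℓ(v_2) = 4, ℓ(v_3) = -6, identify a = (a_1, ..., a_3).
a = (4, 4, -2)

Write a = (a_1, ..., a_3) in the standard basis. For each basis vector v_i, ℓ(v_i) = <v_i, a> is a linear equation in the a_j's. Collect the n equations into a matrix system V a = ℓ, where row i of V is v_i (expressed in the standard basis). Since V is invertible (lower-triangular with 1s on the diagonal, up to permutation), solve by back-substitution:
  V =
[[0, 1, 0],
 [1, 0, 0],
 [-1, 0, 1]]
  V a = (4, 4, -6)
Solving gives a = (4, 4, -2).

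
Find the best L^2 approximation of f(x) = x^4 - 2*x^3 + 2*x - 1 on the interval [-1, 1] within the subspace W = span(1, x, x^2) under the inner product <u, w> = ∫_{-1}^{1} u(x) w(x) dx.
g(x) = 6*x^2/7 + 4*x/5 - 38/35

The best approximation g ∈ W is the orthogonal projection of f onto W. Writing g = a_0 + a_1 x + a_2 x^2, the coefficients solve the normal equations G · a = b where
  G_{ij} = <φ_i, φ_j> and b_i = <f, φ_i>, with φ_0 = 1, φ_1 = x, φ_2 = x^2.
G =
  [2, 0, 2/3]
  [0, 2/3, 0]
  [2/3, 0, 2/5],
b = (-8/5, 8/15, -8/21).
Solving gives a_0 = -38/35, a_1 = 4/5, a_2 = 6/7, so
  g(x) = 6*x^2/7 + 4*x/5 - 38/35.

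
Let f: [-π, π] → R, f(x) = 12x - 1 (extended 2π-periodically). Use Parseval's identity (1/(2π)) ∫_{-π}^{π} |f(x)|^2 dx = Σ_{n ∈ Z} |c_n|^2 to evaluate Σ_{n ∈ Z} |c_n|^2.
Σ |c_n|^2 = 48π^2 + 1

Expand and integrate term by term over [-π, π]:
  ∫ (12x)^2 dx = 144·(2π^3/3); ∫ 2·12·(-1)·x dx = 0 (odd integrand); ∫ (-1)^2 dx = 1·2π.
So (1/(2π)) ∫_{-π}^{π} (12x - 1)^2 dx = 144π^2/3 + 1 = 48π^2 + 1.
Parseval ⇒ Σ |c_n|^2 = 48π^2 + 1.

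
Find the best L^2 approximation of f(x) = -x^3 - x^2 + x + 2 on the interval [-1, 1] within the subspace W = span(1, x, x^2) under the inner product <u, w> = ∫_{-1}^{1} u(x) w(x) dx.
g(x) = -x^2 + 2*x/5 + 2

The best approximation g ∈ W is the orthogonal projection of f onto W. Writing g = a_0 + a_1 x + a_2 x^2, the coefficients solve the normal equations G · a = b where
  G_{ij} = <φ_i, φ_j> and b_i = <f, φ_i>, with φ_0 = 1, φ_1 = x, φ_2 = x^2.
G =
  [2, 0, 2/3]
  [0, 2/3, 0]
  [2/3, 0, 2/5],
b = (10/3, 4/15, 14/15).
Solving gives a_0 = 2, a_1 = 2/5, a_2 = -1, so
  g(x) = -x^2 + 2*x/5 + 2.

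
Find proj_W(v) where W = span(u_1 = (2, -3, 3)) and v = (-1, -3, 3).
proj_W(v) = (16/11, -24/11, 24/11)

Set up U = [u_1 | ... | u_1] ∈ R^(3×1). The projector onto W = col(U) is P = U (U^T U)^(-1) U^T.
Compute U^T U =
  [22],
and U^T v = (16).
Solve U^T U · c = U^T v for the coefficients: c = (8/11). The projection is proj_W(v) = U c.
Check: (v - proj_W(v)) · u_1 = 0  (should be 0).
Result: proj_W(v) = (16/11, -24/11, 24/11).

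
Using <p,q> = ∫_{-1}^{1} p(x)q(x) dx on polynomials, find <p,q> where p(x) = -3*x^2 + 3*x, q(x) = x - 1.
<p,q> = 4

Expand the product: p(x)·q(x) = -3*x^3 + 6*x^2 - 3*x.
∫_{-1}^{1} of each monomial x^k gives [2/(k+1) if k even, 0 if k odd]. Integrating term-by-term (or equivalently evaluating the antiderivative F(x) = -3*x^4/4 + 2*x^3 - 3*x^2/2 at the endpoints):
  F(1) − F(−1) = -1/4 − (-17/4) = 4.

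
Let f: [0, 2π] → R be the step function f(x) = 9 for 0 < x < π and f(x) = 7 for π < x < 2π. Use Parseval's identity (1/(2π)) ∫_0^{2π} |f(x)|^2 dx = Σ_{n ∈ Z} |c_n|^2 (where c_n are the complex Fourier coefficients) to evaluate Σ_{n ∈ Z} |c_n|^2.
Σ |c_n|^2 = 65

Parseval equates the L^2 energy of f (normalised by 1/(2π)) with the ℓ^2 sum of its Fourier coefficients: (1/(2π)) ∫_0^{2π} |f|^2 = Σ |c_n|^2.
Compute the left side: (1/(2π)) [∫_0^π 9^2 dx + ∫_π^{2π} 7^2 dx] = (1/(2π)) · (81π + 49π) = (81 + 49)/2 = 65.
So Σ_{n ∈ Z} |c_n|^2 = 65.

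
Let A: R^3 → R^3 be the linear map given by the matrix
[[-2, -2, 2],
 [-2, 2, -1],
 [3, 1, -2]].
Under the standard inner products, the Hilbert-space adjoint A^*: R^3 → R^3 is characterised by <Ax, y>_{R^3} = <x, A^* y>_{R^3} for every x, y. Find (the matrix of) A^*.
A^* = A^T =
[[-2, -2, 3],
 [-2, 2, 1],
 [2, -1, -2]]

For real matrices with standard dot products, the defining identity <Ax, y> = <x, A^* y> gives (Ax)^T y = x^T (A^*) y, i.e. x^T A^T y = x^T (A^*) y. Since this holds for all x, y, we must have A^* = A^T. Therefore
A^* =
[[-2, -2, 3],
 [-2, 2, 1],
 [2, -1, -2]].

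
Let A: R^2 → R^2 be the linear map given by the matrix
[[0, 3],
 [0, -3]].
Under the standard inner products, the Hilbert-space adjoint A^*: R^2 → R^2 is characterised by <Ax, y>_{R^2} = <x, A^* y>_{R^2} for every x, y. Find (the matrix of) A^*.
A^* = A^T =
[[0, 0],
 [3, -3]]

For real matrices with standard dot products, the defining identity <Ax, y> = <x, A^* y> gives (Ax)^T y = x^T (A^*) y, i.e. x^T A^T y = x^T (A^*) y. Since this holds for all x, y, we must have A^* = A^T. Therefore
A^* =
[[0, 0],
 [3, -3]].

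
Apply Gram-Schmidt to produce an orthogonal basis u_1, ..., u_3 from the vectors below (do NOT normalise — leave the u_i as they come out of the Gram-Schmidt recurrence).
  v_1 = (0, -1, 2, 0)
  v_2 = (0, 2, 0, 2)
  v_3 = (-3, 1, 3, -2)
Orthogonal basis:
  u_1 = (0, -1, 2, 0)
  u_2 = (0, 8/5, 4/5, 2)
  u_3 = (-3, 2, 1, -2)

Apply the Gram-Schmidt recurrence
  u_1 = v_1
  u_i = v_i − Σ_{j<i} ((v_i · u_j) / (u_j · u_j)) · u_j.

Step by step this gives:
  u_1 = (0, -1, 2, 0)
  u_2 = (0, 8/5, 4/5, 2)
  u_3 = (-3, 2, 1, -2)

Orthogonality check:
  u_2 · u_1 = 0 (should be 0)
  u_3 · u_1 = 0 (should be 0)
  u_3 · u_2 = 0 (should be 0)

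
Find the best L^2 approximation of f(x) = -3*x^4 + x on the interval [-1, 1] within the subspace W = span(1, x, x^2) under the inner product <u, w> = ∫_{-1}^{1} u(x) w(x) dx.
g(x) = -18*x^2/7 + x + 9/35

The best approximation g ∈ W is the orthogonal projection of f onto W. Writing g = a_0 + a_1 x + a_2 x^2, the coefficients solve the normal equations G · a = b where
  G_{ij} = <φ_i, φ_j> and b_i = <f, φ_i>, with φ_0 = 1, φ_1 = x, φ_2 = x^2.
G =
  [2, 0, 2/3]
  [0, 2/3, 0]
  [2/3, 0, 2/5],
b = (-6/5, 2/3, -6/7).
Solving gives a_0 = 9/35, a_1 = 1, a_2 = -18/7, so
  g(x) = -18*x^2/7 + x + 9/35.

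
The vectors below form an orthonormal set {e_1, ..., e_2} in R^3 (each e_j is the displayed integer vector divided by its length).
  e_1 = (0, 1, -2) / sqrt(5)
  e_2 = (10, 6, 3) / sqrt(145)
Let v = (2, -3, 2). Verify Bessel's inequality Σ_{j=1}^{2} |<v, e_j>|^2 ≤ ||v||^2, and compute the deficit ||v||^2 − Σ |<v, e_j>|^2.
Σ |<v, e_j>|^2 = 297/29; ||v||^2 = 17; deficit = 196/29

Write each e_j = u_j / sqrt(<u_j, u_j>) where u_j is the displayed integer vector. Then <v, e_j> = <v, u_j> / sqrt(<u_j, u_j>), so |<v, e_j>|^2 = <v, u_j>^2 / <u_j, u_j>.
Coefficients: <v, e_1> = -7/sqrt(5), <v, e_2> = 8/sqrt(145).
Square and sum: Σ |<v, e_j>|^2 = 297/29.
Compute ||v||^2 = v·v = 17.
Deficit = 17 − 297/29 = 196/29 ≥ 0, confirming Bessel's inequality. (The deficit equals ||v − Σ <v,e_j> e_j||^2, the squared distance from v to span{e_j}.)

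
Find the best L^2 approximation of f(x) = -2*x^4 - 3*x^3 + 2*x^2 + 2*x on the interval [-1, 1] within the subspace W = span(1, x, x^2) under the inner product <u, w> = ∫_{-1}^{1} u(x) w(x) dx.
g(x) = 2*x^2/7 + x/5 + 6/35

The best approximation g ∈ W is the orthogonal projection of f onto W. Writing g = a_0 + a_1 x + a_2 x^2, the coefficients solve the normal equations G · a = b where
  G_{ij} = <φ_i, φ_j> and b_i = <f, φ_i>, with φ_0 = 1, φ_1 = x, φ_2 = x^2.
G =
  [2, 0, 2/3]
  [0, 2/3, 0]
  [2/3, 0, 2/5],
b = (8/15, 2/15, 8/35).
Solving gives a_0 = 6/35, a_1 = 1/5, a_2 = 2/7, so
  g(x) = 2*x^2/7 + x/5 + 6/35.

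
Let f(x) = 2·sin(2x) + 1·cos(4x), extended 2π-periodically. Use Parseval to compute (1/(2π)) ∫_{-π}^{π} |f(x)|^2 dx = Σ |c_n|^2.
Σ |c_n|^2 = 5/2

Expand |f|^2 and use orthogonality of {sin(nx), cos(mx)} on [-π, π]:
  ∫_{-π}^{π} sin(nx)^2 dx = π, ∫ cos(mx)^2 dx = π, and cross terms integrate to 0.
So ∫_{-π}^{π} f(x)^2 dx = 2^2 · π + 1^2 · π = (4 + 1)π.
Divide by 2π: (4 + 1)/2 = 5/2.
By Parseval, this equals Σ |c_n|^2.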